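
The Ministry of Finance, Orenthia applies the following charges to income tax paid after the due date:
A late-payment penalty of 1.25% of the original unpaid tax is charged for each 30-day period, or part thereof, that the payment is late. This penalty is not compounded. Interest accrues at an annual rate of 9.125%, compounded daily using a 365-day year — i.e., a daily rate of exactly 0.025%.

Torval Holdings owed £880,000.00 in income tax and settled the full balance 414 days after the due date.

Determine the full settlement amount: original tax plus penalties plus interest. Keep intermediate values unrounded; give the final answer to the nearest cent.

£1,129,947.67

Penalty periods: ⌈414/30⌉ = 14; penalty = 14 × 1.25% × £880,000.00 = £154,000.00
Interest: £880,000.00 × ((1 + 0.00025)^414 − 1) = £880,000.00 × 0.10903145… = £95,947.6739…
Total = £880,000.00 + £154,000.0000 + £95,947.6739… = £1,129,947.67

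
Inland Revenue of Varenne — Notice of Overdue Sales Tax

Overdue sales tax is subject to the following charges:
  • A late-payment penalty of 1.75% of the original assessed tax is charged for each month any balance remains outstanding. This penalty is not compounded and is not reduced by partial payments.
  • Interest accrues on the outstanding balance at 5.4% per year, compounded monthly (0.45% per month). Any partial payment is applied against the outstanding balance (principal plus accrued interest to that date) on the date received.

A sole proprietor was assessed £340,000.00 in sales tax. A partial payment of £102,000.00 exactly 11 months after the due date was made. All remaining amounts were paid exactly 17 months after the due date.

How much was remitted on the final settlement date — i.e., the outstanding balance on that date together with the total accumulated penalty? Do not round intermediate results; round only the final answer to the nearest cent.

£363,332.59

Balance at month 11: £340,000.0000 × (1 + 0.0045)^11 = £357,213.8334…
After £102,000.00 payment: £357,213.8334… − £102,000.00 = £255,213.8334…
Balance at month 17: £255,213.8334… × (1 + 0.0045)^6 = £262,182.5948…
Penalty: 17 × 1.75% × £340,000.00 = £101,150.00
Final settlement = outstanding balance + penalty = £262,182.5948… + £101,150.00 = £363,332.59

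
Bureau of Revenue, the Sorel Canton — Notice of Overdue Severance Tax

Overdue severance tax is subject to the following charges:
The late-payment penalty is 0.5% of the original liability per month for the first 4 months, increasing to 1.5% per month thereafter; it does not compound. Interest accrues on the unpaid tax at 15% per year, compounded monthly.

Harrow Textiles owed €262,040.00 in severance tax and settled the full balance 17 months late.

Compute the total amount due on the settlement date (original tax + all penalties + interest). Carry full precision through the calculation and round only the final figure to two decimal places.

€379,994.21

Penalty, months 1–4: 4 × 0.5% × €262,040.00 = €5,240.80
Penalty, months 5–17: 13 × 1.5% × €262,040.00 = €51,097.80
Interest (15%/yr ÷ 12 = 1.25%/month): €262,040.00 × ((1 + 0.0125)^17 − 1) = €61,615.6053…
Total = €262,040.00 + €56,338.6000 + €61,615.6053… = €379,994.21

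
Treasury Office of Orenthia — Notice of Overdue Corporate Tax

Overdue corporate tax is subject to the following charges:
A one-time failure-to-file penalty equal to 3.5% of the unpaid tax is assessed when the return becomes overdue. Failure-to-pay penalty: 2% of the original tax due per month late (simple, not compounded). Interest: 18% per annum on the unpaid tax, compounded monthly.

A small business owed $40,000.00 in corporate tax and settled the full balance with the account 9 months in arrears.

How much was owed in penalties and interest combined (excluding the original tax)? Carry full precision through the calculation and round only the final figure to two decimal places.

Failure-to-file penalty: 3.5% × $40,000.00 = $1,400.00
Failure-to-pay penalty: 9 × 2% × $40,000.00 = $7,200.00
Interest (18%/yr ÷ 12 = 1.5%/month): $40,000.00 × ((1 + 0.015)^9 − 1) = $5,735.5990…
Penalties + interest = $8,600.0000 + $5,735.5990… = $14,335.60

$14,335.60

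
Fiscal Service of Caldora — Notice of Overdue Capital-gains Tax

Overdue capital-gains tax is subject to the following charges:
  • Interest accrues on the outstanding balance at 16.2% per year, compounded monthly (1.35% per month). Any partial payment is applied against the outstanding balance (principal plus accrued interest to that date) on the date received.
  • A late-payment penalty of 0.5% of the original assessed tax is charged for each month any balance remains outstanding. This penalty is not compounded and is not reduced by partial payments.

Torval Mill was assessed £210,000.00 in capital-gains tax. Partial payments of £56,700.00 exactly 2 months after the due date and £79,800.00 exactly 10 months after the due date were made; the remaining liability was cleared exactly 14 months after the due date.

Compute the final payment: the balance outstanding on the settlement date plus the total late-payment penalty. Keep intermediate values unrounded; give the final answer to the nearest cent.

£117,271.73

Balance at month 2: £210,000.0000 × (1 + 0.0135)^2 = £215,708.2725
After £56,700.00 payment: £215,708.2725 − £56,700.00 = £159,008.2725
Balance at month 10: £159,008.2725 × (1 + 0.0135)^8 = £177,014.8672…
After £79,800.00 payment: £177,014.8672… − £79,800.00 = £97,214.8672…
Balance at month 14: £97,214.8672… × (1 + 0.0135)^4 = £102,571.7344…
Penalty: 14 × 0.5% × £210,000.00 = £14,700.00
Final settlement = outstanding balance + penalty = £102,571.7344… + £14,700.00 = £117,271.73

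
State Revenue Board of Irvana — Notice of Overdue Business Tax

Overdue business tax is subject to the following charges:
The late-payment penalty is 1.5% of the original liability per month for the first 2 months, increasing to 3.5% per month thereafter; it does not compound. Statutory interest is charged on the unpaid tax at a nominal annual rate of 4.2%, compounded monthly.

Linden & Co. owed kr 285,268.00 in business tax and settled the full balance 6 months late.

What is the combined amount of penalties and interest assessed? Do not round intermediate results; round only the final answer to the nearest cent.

Penalty, months 1–2: 2 × 1.5% × kr 285,268.00 = kr 8,558.04
Penalty, months 3–6: 4 × 3.5% × kr 285,268.00 = kr 39,937.52
Interest (4.2%/yr ÷ 12 = 0.35%/month): kr 285,268.00 × ((1 + 0.0035)^6 − 1) = kr 6,043.2913…
Penalties + interest = kr 48,495.5600 + kr 6,043.2913… = kr 54,538.85

kr 54,538.85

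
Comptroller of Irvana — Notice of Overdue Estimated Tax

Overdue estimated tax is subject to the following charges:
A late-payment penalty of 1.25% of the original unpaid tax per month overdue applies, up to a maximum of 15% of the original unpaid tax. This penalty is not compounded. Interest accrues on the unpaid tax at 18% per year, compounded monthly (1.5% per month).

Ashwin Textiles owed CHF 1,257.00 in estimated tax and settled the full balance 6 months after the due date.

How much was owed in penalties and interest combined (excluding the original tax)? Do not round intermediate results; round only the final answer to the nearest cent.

CHF 211.73

Penalty: 6 × 1.25% × CHF 1,257.00 = CHF 94.28… (below the 15% cap of CHF 188.55)
Interest: CHF 1,257.00 × ((1 + 0.015)^6 − 1) = CHF 1,257.00 × 0.0934433… = CHF 117.4582…
Penalties + interest = CHF 94.2750 + CHF 117.4582… = CHF 211.73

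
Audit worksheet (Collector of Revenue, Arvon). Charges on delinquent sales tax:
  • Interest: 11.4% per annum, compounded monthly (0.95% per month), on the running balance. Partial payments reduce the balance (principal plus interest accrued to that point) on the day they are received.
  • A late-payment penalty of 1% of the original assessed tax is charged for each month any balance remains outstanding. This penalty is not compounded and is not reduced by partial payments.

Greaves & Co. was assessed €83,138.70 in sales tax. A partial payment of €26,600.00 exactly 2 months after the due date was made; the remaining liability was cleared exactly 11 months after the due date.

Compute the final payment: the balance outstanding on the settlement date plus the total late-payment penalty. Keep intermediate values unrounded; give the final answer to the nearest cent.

€72,433.95

Balance at month 2: €83,138.7000 × (1 + 0.0095)^2 = €84,725.8386…
After €26,600.00 payment: €84,725.8386… − €26,600.00 = €58,125.8386…
Balance at month 11: €58,125.8386… × (1 + 0.0095)^9 = €63,288.6950…
Penalty: 11 × 1% × €83,138.70 = €9,145.26…
Final settlement = outstanding balance + penalty = €63,288.6950… + €9,145.26… = €72,433.95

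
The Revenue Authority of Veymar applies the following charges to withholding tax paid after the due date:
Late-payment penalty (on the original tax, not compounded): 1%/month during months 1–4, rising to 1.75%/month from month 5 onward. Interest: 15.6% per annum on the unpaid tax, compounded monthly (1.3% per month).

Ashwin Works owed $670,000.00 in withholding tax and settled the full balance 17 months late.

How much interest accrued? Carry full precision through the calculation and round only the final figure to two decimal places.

Interest: $670,000.00 × ((1 + 0.013)^17 − 1) = $670,000.00 × 0.2455483… = $164,517.3568…

$164,517.36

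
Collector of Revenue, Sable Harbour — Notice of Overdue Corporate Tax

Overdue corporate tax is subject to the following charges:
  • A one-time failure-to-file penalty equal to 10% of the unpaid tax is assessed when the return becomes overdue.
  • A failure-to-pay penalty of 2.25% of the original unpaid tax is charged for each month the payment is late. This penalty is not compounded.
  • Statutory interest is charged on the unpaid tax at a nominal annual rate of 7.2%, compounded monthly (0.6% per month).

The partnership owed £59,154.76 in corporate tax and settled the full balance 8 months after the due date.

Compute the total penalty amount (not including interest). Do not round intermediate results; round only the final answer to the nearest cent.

£16,563.33

Failure-to-file penalty: 10% × £59,154.76 = £5,915.48…
Failure-to-pay penalty: 8 × 2.25% × £59,154.76 = £10,647.86…
Total penalty = £5,915.48… + £10,647.86… = £16,563.33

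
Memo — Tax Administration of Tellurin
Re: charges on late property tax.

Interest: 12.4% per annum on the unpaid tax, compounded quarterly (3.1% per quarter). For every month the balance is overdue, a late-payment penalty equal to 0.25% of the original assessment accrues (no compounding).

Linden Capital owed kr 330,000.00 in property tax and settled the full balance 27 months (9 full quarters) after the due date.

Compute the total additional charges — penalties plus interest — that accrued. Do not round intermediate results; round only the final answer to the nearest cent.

Late-payment penalty = 0.25% × kr 330,000.00 × 27 mo = kr 22,275.00
Interest: kr 330,000.00 × ((1 + 0.031)^9 − 1) = kr 330,000.00 × 0.3162185… = kr 104,352.1019…
Penalties + interest = kr 22,275.0000 + kr 104,352.1019… = kr 126,627.10

kr 126,627.10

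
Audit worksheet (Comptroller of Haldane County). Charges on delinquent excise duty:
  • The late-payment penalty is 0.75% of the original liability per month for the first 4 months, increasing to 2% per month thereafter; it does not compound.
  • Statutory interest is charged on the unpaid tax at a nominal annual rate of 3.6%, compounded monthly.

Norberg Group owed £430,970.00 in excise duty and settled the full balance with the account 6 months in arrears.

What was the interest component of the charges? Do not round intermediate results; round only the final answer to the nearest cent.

Interest (3.6%/yr ÷ 12 = 0.3%/month): £430,970.00 × ((1 + 0.003)^6 − 1) = £7,815.8742…

£7,815.87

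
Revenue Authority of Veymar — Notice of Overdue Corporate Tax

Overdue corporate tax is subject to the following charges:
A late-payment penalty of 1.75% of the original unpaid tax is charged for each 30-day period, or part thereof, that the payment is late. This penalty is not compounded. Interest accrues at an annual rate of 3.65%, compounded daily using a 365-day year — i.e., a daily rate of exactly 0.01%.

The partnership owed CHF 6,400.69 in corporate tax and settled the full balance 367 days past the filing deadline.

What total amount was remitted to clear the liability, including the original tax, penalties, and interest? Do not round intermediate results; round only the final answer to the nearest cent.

CHF 8,096.10

Penalty periods: ⌈367/30⌉ = 13; penalty = 13 × 1.75% × CHF 6,400.69 = CHF 1,456.16…
Interest: CHF 6,400.69 × ((1 + 0.0001)^367 − 1) = CHF 6,400.69 × 0.03737986… = CHF 239.2569…
Total = CHF 6,400.69 + CHF 1,456.1570… + CHF 239.2569… = CHF 8,096.10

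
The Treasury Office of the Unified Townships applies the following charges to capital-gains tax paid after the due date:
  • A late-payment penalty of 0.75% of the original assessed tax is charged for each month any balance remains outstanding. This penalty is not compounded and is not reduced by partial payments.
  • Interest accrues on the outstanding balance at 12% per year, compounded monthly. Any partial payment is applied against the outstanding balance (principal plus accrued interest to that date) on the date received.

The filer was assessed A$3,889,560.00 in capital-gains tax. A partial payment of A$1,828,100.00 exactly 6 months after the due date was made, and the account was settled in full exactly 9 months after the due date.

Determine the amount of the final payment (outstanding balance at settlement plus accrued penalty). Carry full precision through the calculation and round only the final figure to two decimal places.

A$2,633,006.53

Monthly rate = 12% ÷ 12 = 1%
Balance at month 6: A$3,889,560.0000 × (1 + 0.01)^6 = A$4,128,846.3170…
After A$1,828,100.00 payment: A$4,128,846.3170… − A$1,828,100.00 = A$2,300,746.3170…
Balance at month 9: A$2,300,746.3170… × (1 + 0.01)^3 = A$2,370,461.2311…
Penalty: 9 × 0.75% × A$3,889,560.00 = A$262,545.30
Final settlement = outstanding balance + penalty = A$2,370,461.2311… + A$262,545.30 = A$2,633,006.53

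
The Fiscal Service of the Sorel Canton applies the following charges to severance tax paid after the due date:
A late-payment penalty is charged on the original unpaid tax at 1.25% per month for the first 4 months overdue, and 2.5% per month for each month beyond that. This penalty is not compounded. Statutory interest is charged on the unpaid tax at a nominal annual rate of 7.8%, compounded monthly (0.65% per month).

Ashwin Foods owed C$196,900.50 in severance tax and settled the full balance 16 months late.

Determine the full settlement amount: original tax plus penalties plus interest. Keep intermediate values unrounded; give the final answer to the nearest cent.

C$287,322.54

Penalty, months 1–4: 4 × 1.25% × C$196,900.50 = C$9,845.03…
Penalty, months 5–16: 12 × 2.5% × C$196,900.50 = C$59,070.15
Interest: C$196,900.50 × ((1 + 0.0065)^16 − 1) = C$196,900.50 × 0.1092271… = C$21,506.8687…
Total = C$196,900.50 + C$68,915.1750 + C$21,506.8687… = C$287,322.54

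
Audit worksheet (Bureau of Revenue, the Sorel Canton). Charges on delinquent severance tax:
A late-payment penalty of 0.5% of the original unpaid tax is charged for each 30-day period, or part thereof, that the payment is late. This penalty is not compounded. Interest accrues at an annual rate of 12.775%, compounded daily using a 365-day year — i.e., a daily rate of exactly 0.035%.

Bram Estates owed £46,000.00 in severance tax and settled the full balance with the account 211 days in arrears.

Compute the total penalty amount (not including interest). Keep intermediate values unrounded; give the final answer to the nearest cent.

Penalty periods: ⌈211/30⌉ = 8; penalty = 8 × 0.5% × £46,000.00 = £1,840.00

£1,840.00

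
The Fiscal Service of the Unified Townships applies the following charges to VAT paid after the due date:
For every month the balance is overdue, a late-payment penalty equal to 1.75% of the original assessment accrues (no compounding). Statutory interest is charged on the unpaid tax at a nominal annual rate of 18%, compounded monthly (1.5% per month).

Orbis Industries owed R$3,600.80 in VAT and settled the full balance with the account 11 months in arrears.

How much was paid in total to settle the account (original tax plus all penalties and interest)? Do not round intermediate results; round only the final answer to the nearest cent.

Late-payment penalty = 1.75% × R$3,600.80 × 11 mo = R$693.15…
Interest: R$3,600.80 × ((1 + 0.015)^11 − 1) = R$3,600.80 × 0.1779489… = R$640.7585…
Total = R$3,600.80 + R$693.1540 + R$640.7585… = R$4,934.71

R$4,934.71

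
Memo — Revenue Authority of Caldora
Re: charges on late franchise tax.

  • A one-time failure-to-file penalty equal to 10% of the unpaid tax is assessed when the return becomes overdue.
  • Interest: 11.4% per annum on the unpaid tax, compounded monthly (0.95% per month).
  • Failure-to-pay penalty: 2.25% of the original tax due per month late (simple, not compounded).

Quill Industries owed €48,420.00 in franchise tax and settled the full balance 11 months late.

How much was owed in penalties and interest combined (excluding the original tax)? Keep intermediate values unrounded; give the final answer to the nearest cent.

€22,133.17

Failure-to-file penalty: 10% × €48,420.00 = €4,842.00
Failure-to-pay penalty: 11 × 2.25% × €48,420.00 = €11,983.95
Interest: €48,420.00 × ((1 + 0.0095)^11 − 1) = €48,420.00 × 0.1096079… = €5,307.2165…
Penalties + interest = €16,825.9500 + €5,307.2165… = €22,133.17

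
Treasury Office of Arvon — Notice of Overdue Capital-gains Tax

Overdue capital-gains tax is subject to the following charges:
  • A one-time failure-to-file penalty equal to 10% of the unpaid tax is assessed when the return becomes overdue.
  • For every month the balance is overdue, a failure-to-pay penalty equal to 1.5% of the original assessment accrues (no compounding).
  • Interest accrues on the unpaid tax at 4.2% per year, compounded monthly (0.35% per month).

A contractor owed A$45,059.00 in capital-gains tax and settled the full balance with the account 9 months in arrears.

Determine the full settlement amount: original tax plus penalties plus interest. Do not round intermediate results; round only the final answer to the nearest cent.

Failure-to-file penalty: 10% × A$45,059.00 = A$4,505.90
Failure-to-pay penalty = 1.5% × A$45,059.00 × 9 mo = A$6,082.97…
Interest: A$45,059.00 × ((1 + 0.0035)^9 − 1) = A$45,059.00 × 0.0319446… = A$1,439.3927…
Total = A$45,059.00 + A$10,588.8650 + A$1,439.3927… = A$57,087.26

A$57,087.26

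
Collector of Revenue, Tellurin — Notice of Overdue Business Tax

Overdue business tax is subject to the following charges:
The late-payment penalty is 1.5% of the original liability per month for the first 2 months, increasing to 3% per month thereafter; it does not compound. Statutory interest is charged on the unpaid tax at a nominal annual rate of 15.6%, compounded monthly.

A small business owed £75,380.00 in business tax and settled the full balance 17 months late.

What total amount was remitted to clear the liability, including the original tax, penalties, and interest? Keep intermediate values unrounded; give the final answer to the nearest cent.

£130,071.83

Penalty, months 1–2: 2 × 1.5% × £75,380.00 = £2,261.40
Penalty, months 3–17: 15 × 3% × £75,380.00 = £33,921.00
Interest (15.6%/yr ÷ 12 = 1.3%/month): £75,380.00 × ((1 + 0.013)^17 − 1) = £18,509.4304…
Total = £75,380.00 + £36,182.4000 + £18,509.4304… = £130,071.83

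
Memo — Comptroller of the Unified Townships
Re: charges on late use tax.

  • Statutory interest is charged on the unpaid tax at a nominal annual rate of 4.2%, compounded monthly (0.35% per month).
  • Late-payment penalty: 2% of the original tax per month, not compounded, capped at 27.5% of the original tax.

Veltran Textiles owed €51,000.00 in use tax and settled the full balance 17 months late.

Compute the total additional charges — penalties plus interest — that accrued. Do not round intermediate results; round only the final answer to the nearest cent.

Penalty (uncapped): 17 × 2% × €51,000.00 = €17,340.00; cap = 27.5% × €51,000.00 = €14,025.00 → penalty = €14,025.00
Interest: €51,000.00 × ((1 + 0.0035)^17 − 1) = €51,000.00 × 0.0611955… = €3,120.9713…
Penalties + interest = €14,025.0000 + €3,120.9713… = €17,145.97

€17,145.97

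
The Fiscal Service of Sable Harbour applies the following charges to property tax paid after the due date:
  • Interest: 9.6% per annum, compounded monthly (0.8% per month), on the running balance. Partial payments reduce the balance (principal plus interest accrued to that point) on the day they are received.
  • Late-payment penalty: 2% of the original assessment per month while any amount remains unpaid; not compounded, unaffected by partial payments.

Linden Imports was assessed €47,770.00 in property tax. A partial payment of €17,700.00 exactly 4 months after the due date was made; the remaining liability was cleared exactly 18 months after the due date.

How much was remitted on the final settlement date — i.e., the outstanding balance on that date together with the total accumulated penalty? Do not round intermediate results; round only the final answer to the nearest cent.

Balance at month 4: €47,770.0000 × (1 + 0.008)^4 = €49,317.0817…
After €17,700.00 payment: €49,317.0817… − €17,700.00 = €31,617.0817…
Balance at month 18: €31,617.0817… × (1 + 0.008)^14 = €35,348.3569…
Penalty: 18 × 2% × €47,770.00 = €17,197.20
Final settlement = outstanding balance + penalty = €35,348.3569… + €17,197.20 = €52,545.56

€52,545.56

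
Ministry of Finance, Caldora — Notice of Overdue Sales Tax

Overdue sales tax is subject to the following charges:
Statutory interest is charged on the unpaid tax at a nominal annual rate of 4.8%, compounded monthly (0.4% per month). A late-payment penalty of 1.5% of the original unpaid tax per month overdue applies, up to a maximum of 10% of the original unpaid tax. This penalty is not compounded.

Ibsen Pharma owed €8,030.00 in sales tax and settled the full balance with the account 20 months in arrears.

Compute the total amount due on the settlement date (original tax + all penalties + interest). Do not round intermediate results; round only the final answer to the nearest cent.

€9,500.41

Penalty (uncapped): 20 × 1.5% × €8,030.00 = €2,409.00; cap = 10% × €8,030.00 = €803.00 → penalty = €803.00
Interest: €8,030.00 × ((1 + 0.004)^20 − 1) = €8,030.00 × 0.0831142… = €667.4072…
Total = €8,030.00 + €803.0000 + €667.4072… = €9,500.41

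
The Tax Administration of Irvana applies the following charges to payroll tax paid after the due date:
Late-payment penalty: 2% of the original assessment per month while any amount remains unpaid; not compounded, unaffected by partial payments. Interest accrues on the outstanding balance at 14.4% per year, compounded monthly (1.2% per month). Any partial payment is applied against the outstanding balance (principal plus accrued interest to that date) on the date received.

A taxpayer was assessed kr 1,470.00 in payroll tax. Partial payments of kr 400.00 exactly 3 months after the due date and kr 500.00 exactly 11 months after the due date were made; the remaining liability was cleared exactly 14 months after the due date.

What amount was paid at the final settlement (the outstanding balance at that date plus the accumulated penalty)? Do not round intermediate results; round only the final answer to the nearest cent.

Balance at month 3: kr 1,470.0000 × (1 + 0.012)^3 = kr 1,523.5576…
After kr 400.00 payment: kr 1,523.5576… − kr 400.00 = kr 1,123.5576…
Balance at month 11: kr 1,123.5576… × (1 + 0.012)^8 = kr 1,236.0597…
After kr 500.00 payment: kr 1,236.0597… − kr 500.00 = kr 736.0597…
Balance at month 14: kr 736.0597… × (1 + 0.012)^3 = kr 762.8771…
Penalty: 14 × 2% × kr 1,470.00 = kr 411.60
Final settlement = outstanding balance + penalty = kr 762.8771… + kr 411.60 = kr 1,174.48

kr 1,174.48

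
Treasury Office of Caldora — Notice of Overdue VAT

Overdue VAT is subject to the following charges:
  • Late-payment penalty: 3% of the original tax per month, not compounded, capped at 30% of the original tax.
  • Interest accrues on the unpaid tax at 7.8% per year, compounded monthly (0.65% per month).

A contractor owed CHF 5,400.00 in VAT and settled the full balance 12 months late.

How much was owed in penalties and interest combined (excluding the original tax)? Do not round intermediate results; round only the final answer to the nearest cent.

CHF 2,056.59

Penalty (uncapped): 12 × 3% × CHF 5,400.00 = CHF 1,944.00; cap = 30% × CHF 5,400.00 = CHF 1,620.00 → penalty = CHF 1,620.00
Interest: CHF 5,400.00 × ((1 + 0.0065)^12 − 1) = CHF 5,400.00 × 0.0808498… = CHF 436.5890…
Penalties + interest = CHF 1,620.0000 + CHF 436.5890… = CHF 2,056.59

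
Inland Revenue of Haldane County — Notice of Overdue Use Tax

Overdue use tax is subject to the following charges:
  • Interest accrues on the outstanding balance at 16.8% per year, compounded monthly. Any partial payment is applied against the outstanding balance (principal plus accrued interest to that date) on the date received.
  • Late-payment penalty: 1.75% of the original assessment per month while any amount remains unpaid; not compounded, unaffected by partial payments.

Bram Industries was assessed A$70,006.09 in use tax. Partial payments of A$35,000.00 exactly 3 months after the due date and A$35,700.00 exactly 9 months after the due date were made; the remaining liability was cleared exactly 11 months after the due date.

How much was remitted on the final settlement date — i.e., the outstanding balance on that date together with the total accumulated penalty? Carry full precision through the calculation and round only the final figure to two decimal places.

Monthly rate = 16.8% ÷ 12 = 1.4%
Balance at month 3: A$70,006.0900 × (1 + 0.014)^3 = A$72,987.7015…
After A$35,000.00 payment: A$72,987.7015… − A$35,000.00 = A$37,987.7015…
Balance at month 9: A$37,987.7015… × (1 + 0.014)^6 = A$41,292.4590…
After A$35,700.00 payment: A$41,292.4590… − A$35,700.00 = A$5,592.4590…
Balance at month 11: A$5,592.4590… × (1 + 0.014)^2 = A$5,750.1440…
Penalty: 11 × 1.75% × A$70,006.09 = A$13,476.17…
Final settlement = outstanding balance + penalty = A$5,750.1440… + A$13,476.17… = A$19,226.32

A$19,226.32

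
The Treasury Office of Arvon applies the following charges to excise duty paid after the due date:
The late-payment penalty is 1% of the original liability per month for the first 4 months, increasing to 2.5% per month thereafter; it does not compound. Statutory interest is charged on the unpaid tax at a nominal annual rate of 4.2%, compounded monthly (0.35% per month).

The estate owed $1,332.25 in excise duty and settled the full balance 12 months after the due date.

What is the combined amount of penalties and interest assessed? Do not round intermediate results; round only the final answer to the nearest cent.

$376.78

Penalty, months 1–4: 4 × 1% × $1,332.25 = $53.29
Penalty, months 5–12: 8 × 2.5% × $1,332.25 = $266.45
Interest: $1,332.25 × ((1 + 0.0035)^12 − 1) = $1,332.25 × 0.0428180… = $57.0443…
Penalties + interest = $319.7400 + $57.0443… = $376.78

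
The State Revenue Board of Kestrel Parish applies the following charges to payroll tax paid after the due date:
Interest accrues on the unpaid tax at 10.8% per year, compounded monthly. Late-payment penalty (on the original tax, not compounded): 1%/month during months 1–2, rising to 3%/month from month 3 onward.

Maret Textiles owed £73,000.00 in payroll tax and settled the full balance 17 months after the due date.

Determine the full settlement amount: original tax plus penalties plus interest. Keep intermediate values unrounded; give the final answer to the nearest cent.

£119,320.52

Penalty, months 1–2: 2 × 1% × £73,000.00 = £1,460.00
Penalty, months 3–17: 15 × 3% × £73,000.00 = £32,850.00
Interest (10.8%/yr ÷ 12 = 0.9%/month): £73,000.00 × ((1 + 0.009)^17 − 1) = £12,010.5226…
Total = £73,000.00 + £34,310.0000 + £12,010.5226… = £119,320.52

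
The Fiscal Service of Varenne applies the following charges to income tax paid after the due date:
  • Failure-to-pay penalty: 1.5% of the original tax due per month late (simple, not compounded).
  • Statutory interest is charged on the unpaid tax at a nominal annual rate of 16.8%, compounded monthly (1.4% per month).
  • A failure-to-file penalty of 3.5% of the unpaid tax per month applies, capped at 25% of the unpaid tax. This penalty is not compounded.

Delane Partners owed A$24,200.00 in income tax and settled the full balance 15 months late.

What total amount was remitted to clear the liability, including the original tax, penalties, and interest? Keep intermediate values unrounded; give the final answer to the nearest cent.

Failure-to-file: 15 × 3.5% × A$24,200.00 = A$12,705.00, capped at 25% × A$24,200.00 = A$6,050.00
Failure-to-pay penalty: 15 × 1.5% × A$24,200.00 = A$5,445.00
Interest: A$24,200.00 × ((1 + 0.014)^15 − 1) = A$24,200.00 × 0.2318826… = A$5,611.5592…
Total = A$24,200.00 + A$11,495.0000 + A$5,611.5592… = A$41,306.56

A$41,306.56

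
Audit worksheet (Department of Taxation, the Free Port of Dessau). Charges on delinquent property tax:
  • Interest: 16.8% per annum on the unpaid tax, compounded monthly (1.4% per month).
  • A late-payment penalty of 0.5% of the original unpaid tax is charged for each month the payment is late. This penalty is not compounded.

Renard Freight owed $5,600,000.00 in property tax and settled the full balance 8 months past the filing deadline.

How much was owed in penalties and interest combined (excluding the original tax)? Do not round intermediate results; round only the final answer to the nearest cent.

Late-payment penalty: 8 × 0.5% × $5,600,000.00 = $224,000.00
Interest: $5,600,000.00 × ((1 + 0.014)^8 − 1) = $5,600,000.00 × 0.1176444… = $658,808.5473…
Penalties + interest = $224,000.0000 + $658,808.5473… = $882,808.55

$882,808.55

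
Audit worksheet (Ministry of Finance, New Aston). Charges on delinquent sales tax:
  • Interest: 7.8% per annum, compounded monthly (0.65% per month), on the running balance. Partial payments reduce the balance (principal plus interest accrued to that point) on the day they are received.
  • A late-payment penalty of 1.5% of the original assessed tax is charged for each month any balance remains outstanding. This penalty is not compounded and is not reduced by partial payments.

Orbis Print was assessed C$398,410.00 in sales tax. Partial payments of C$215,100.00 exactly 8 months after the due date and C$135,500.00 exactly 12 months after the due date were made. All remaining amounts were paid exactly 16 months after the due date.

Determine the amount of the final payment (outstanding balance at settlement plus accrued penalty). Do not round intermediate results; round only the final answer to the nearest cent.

Balance at month 8: C$398,410.0000 × (1 + 0.0065)^8 = C$419,604.8162…
After C$215,100.00 payment: C$419,604.8162… − C$215,100.00 = C$204,504.8162…
Balance at month 12: C$204,504.8162… × (1 + 0.0065)^4 = C$209,874.0084…
After C$135,500.00 payment: C$209,874.0084… − C$135,500.00 = C$74,374.0084…
Balance at month 16: C$74,374.0084… × (1 + 0.0065)^4 = C$76,326.6683…
Penalty: 16 × 1.5% × C$398,410.00 = C$95,618.40
Final settlement = outstanding balance + penalty = C$76,326.6683… + C$95,618.40 = C$171,945.07

C$171,945.07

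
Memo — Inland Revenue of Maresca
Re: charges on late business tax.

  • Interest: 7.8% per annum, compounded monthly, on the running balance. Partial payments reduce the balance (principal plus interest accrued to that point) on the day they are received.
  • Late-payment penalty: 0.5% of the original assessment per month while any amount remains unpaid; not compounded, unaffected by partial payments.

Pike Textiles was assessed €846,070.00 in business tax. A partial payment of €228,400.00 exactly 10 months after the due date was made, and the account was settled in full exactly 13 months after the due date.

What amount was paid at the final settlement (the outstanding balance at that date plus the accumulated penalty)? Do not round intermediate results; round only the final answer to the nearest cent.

€742,530.42

Monthly rate = 7.8% ÷ 12 = 0.65%
Balance at month 10: €846,070.0000 × (1 + 0.0065)^10 = €902,701.3425…
After €228,400.00 payment: €902,701.3425… − €228,400.00 = €674,301.3425…
Balance at month 13: €674,301.3425… × (1 + 0.0065)^3 = €687,535.8715…
Penalty: 13 × 0.5% × €846,070.00 = €54,994.55
Final settlement = outstanding balance + penalty = €687,535.8715… + €54,994.55 = €742,530.42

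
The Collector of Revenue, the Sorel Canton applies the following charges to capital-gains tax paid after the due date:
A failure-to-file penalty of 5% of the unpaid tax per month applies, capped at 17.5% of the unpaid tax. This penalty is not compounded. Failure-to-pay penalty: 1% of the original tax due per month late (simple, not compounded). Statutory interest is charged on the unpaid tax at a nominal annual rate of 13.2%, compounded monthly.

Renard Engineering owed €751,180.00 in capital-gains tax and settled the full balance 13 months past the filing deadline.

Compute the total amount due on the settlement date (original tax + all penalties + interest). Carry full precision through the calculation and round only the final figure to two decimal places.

€1,095,092.25

Failure-to-file: 13 × 5% × €751,180.00 = €488,267.00, capped at 17.5% × €751,180.00 = €131,456.50
Failure-to-pay penalty: 13 × 1% × €751,180.00 = €97,653.40
Interest (13.2%/yr ÷ 12 = 1.1%/month): €751,180.00 × ((1 + 0.011)^13 − 1) = €114,802.3471…
Total = €751,180.00 + €229,109.9000 + €114,802.3471… = €1,095,092.25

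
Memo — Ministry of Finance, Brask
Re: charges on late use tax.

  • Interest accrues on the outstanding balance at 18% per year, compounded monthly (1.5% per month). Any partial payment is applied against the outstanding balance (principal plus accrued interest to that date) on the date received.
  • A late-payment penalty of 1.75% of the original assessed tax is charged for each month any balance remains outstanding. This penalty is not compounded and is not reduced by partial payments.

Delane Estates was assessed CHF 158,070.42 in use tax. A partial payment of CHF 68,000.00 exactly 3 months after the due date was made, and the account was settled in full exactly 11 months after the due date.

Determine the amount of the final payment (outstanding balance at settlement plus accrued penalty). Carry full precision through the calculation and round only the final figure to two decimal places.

CHF 140,025.94

Balance at month 3: CHF 158,070.4200 × (1 + 0.015)^3 = CHF 165,290.8199…
After CHF 68,000.00 payment: CHF 165,290.8199… − CHF 68,000.00 = CHF 97,290.8199…
Balance at month 11: CHF 97,290.8199… × (1 + 0.015)^8 = CHF 109,597.3874…
Penalty: 11 × 1.75% × CHF 158,070.42 = CHF 30,428.56…
Final settlement = outstanding balance + penalty = CHF 109,597.3874… + CHF 30,428.56… = CHF 140,025.94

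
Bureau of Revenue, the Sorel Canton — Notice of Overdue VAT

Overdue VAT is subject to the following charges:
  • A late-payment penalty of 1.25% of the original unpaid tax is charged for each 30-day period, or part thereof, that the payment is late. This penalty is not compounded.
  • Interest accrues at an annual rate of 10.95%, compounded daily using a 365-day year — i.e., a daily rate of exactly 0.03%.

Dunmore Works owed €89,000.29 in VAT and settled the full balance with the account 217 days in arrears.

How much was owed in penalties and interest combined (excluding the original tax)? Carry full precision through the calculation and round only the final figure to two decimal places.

Penalty periods: ⌈217/30⌉ = 8; penalty = 8 × 1.25% × €89,000.29 = €8,900.03…
Interest: €89,000.29 × ((1 + 0.0003)^217 − 1) = €89,000.29 × 0.06725533… = €5,985.7435…
Penalties + interest = €8,900.0290 + €5,985.7435… = €14,885.77

€14,885.77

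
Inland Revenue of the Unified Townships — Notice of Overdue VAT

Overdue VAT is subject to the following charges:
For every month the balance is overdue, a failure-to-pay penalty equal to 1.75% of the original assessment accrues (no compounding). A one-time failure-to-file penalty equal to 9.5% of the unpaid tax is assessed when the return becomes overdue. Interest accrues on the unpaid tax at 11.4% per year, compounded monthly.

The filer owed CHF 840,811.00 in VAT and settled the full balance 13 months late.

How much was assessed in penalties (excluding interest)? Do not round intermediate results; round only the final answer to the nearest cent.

Failure-to-file penalty: 9.5% × CHF 840,811.00 = CHF 79,877.05…
Failure-to-pay penalty = 1.75% × CHF 840,811.00 × 13 mo = CHF 191,284.50…
Total penalty = CHF 79,877.05… + CHF 191,284.50… = CHF 271,161.55

CHF 271,161.55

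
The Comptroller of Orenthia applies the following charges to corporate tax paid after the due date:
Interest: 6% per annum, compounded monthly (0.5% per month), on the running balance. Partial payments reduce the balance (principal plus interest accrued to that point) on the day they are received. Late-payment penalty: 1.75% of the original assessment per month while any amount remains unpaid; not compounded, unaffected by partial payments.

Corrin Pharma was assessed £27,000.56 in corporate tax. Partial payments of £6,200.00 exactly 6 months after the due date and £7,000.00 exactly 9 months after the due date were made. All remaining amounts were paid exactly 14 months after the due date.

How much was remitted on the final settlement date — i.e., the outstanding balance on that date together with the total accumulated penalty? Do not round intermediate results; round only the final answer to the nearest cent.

Balance at month 6: £27,000.5600 × (1 + 0.005)^6 = £27,820.7698…
After £6,200.00 payment: £27,820.7698… − £6,200.00 = £21,620.7698…
Balance at month 9: £21,620.7698… × (1 + 0.005)^3 = £21,946.7056…
After £7,000.00 payment: £21,946.7056… − £7,000.00 = £14,946.7056…
Balance at month 14: £14,946.7056… × (1 + 0.005)^5 = £15,324.1286…
Penalty: 14 × 1.75% × £27,000.56 = £6,615.14…
Final settlement = outstanding balance + penalty = £15,324.1286… + £6,615.14… = £21,939.27

£21,939.27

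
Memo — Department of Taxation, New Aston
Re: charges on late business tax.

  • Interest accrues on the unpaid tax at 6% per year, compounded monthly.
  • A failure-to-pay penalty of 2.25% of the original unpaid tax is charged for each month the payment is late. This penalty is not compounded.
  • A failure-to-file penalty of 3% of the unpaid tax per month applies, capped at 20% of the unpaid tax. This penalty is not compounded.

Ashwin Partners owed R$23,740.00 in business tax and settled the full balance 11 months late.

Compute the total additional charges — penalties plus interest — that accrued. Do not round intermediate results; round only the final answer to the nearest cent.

Failure-to-file: 11 × 3% × R$23,740.00 = R$7,834.20, capped at 20% × R$23,740.00 = R$4,748.00
Failure-to-pay penalty = 2.25% × R$23,740.00 × 11 mo = R$5,875.65
Interest (6%/yr ÷ 12 = 0.5%/month): R$23,740.00 × ((1 + 0.005)^11 − 1) = R$1,338.8371…
Penalties + interest = R$10,623.6500 + R$1,338.8371… = R$11,962.49

R$11,962.49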